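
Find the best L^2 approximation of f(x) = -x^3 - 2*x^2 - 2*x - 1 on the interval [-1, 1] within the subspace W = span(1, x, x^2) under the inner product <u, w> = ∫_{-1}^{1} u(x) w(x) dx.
g(x) = -2*x^2 - 13*x/5 - 1

The best approximation g ∈ W is the orthogonal projection of f onto W. Writing g = a_0 + a_1 x + a_2 x^2, the coefficients solve the normal equations G · a = b where
  G_{ij} = <φ_i, φ_j> and b_i = <f, φ_i>, with φ_0 = 1, φ_1 = x, φ_2 = x^2.
G =
  [2, 0, 2/3]
  [0, 2/3, 0]
  [2/3, 0, 2/5],
b = (-10/3, -26/15, -22/15).
Solving gives a_0 = -1, a_1 = -13/5, a_2 = -2, so
  g(x) = -2*x^2 - 13*x/5 - 1.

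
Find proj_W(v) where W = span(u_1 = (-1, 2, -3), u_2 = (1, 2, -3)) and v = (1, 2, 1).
proj_W(v) = (1, 2/13, -3/13)

Set up U = [u_1 | ... | u_2] ∈ R^(3×2). The projector onto W = col(U) is P = U (U^T U)^(-1) U^T.
Compute U^T U =
  [14, 12]
  [12, 14],
and U^T v = (0, 2).
Solve U^T U · c = U^T v for the coefficients: c = (-6/13, 7/13). The projection is proj_W(v) = U c.
Check: (v - proj_W(v)) · u_1 = 0  (should be 0).
Check: (v - proj_W(v)) · u_2 = 0  (should be 0).
Result: proj_W(v) = (1, 2/13, -3/13).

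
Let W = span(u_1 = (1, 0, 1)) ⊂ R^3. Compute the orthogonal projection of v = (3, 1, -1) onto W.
proj_W(v) = (1, 0, 1)

Set up U = [u_1 | ... | u_1] ∈ R^(3×1). The projector onto W = col(U) is P = U (U^T U)^(-1) U^T.
Compute U^T U =
  [2],
and U^T v = (2).
Solve U^T U · c = U^T v for the coefficients: c = (1). The projection is proj_W(v) = U c.
Check: (v - proj_W(v)) · u_1 = 0  (should be 0).
Result: proj_W(v) = (1, 0, 1).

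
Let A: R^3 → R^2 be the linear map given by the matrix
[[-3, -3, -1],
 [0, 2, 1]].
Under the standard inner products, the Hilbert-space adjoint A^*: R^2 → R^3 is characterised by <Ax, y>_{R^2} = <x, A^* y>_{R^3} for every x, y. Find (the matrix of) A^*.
A^* = A^T =
[[-3, 0],
 [-3, 2],
 [-1, 1]]

For real matrices with standard dot products, the defining identity <Ax, y> = <x, A^* y> gives (Ax)^T y = x^T (A^*) y, i.e. x^T A^T y = x^T (A^*) y. Since this holds for all x, y, we must have A^* = A^T. Therefore
A^* =
[[-3, 0],
 [-3, 2],
 [-1, 1]].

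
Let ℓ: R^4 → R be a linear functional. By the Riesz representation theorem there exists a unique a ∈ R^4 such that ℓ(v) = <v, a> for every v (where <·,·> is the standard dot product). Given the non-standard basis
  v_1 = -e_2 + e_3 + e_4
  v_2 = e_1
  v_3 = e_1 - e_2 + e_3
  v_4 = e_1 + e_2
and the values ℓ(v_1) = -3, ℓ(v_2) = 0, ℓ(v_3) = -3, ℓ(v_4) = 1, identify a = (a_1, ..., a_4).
a = (0, 1, -2, 0)

Write a = (a_1, ..., a_4) in the standard basis. For each basis vector v_i, ℓ(v_i) = <v_i, a> is a linear equation in the a_j's. Collect the n equations into a matrix system V a = ℓ, where row i of V is v_i (expressed in the standard basis). Since V is invertible (lower-triangular with 1s on the diagonal, up to permutation), solve by back-substitution:
  V =
[[0, -1, 1, 1],
 [1, 0, 0, 0],
 [1, -1, 1, 0],
 [1, 1, 0, 0]]
  V a = (-3, 0, -3, 1)
Solving gives a = (0, 1, -2, 0).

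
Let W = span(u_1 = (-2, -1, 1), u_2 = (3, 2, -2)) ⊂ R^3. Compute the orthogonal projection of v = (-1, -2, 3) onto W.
proj_W(v) = (-1, -5/2, 5/2)

Set up U = [u_1 | ... | u_2] ∈ R^(3×2). The projector onto W = col(U) is P = U (U^T U)^(-1) U^T.
Compute U^T U =
  [6, -10]
  [-10, 17],
and U^T v = (7, -13).
Solve U^T U · c = U^T v for the coefficients: c = (-11/2, -4). The projection is proj_W(v) = U c.
Check: (v - proj_W(v)) · u_1 = 0  (should be 0).
Check: (v - proj_W(v)) · u_2 = 0  (should be 0).
Result: proj_W(v) = (-1, -5/2, 5/2).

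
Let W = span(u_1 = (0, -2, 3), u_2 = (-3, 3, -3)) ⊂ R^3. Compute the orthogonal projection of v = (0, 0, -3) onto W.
proj_W(v) = (3/7, 9/7, -15/7)

Set up U = [u_1 | ... | u_2] ∈ R^(3×2). The projector onto W = col(U) is P = U (U^T U)^(-1) U^T.
Compute U^T U =
  [13, -15]
  [-15, 27],
and U^T v = (-9, 9).
Solve U^T U · c = U^T v for the coefficients: c = (-6/7, -1/7). The projection is proj_W(v) = U c.
Check: (v - proj_W(v)) · u_1 = 0  (should be 0).
Check: (v - proj_W(v)) · u_2 = 0  (should be 0).
Result: proj_W(v) = (3/7, 9/7, -15/7).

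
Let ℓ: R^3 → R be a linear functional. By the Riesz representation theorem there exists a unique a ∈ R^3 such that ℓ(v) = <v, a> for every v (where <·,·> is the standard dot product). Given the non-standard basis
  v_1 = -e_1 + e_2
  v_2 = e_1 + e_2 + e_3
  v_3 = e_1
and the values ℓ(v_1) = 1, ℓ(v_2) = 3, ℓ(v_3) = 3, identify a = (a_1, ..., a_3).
a = (3, 4, -4)

Write a = (a_1, ..., a_3) in the standard basis. For each basis vector v_i, ℓ(v_i) = <v_i, a> is a linear equation in the a_j's. Collect the n equations into a matrix system V a = ℓ, where row i of V is v_i (expressed in the standard basis). Since V is invertible (lower-triangular with 1s on the diagonal, up to permutation), solve by back-substitution:
  V =
[[-1, 1, 0],
 [1, 1, 1],
 [1, 0, 0]]
  V a = (1, 3, 3)
Solving gives a = (3, 4, -4).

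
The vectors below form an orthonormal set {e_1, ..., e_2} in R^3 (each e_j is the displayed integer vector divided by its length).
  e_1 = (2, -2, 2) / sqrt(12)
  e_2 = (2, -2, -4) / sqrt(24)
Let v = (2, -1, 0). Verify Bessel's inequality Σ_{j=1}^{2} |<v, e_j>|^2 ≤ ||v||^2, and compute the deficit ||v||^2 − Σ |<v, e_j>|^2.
Σ |<v, e_j>|^2 = 9/2; ||v||^2 = 5; deficit = 1/2

Write each e_j = u_j / sqrt(<u_j, u_j>) where u_j is the displayed integer vector. Then <v, e_j> = <v, u_j> / sqrt(<u_j, u_j>), so |<v, e_j>|^2 = <v, u_j>^2 / <u_j, u_j>.
Coefficients: <v, e_1> = 6/sqrt(12), <v, e_2> = 6/sqrt(24).
Square and sum: Σ |<v, e_j>|^2 = 9/2.
Compute ||v||^2 = v·v = 5.
Deficit = 5 − 9/2 = 1/2 ≥ 0, confirming Bessel's inequality. (The deficit equals ||v − Σ <v,e_j> e_j||^2, the squared distance from v to span{e_j}.)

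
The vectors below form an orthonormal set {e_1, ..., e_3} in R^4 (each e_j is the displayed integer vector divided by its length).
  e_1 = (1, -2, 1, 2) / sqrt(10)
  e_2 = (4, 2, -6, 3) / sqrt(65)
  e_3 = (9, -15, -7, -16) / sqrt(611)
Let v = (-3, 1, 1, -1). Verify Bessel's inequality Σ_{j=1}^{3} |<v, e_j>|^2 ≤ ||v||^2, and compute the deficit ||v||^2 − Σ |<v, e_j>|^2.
Σ |<v, e_j>|^2 = 514/47; ||v||^2 = 12; deficit = 50/47

Write each e_j = u_j / sqrt(<u_j, u_j>) where u_j is the displayed integer vector. Then <v, e_j> = <v, u_j> / sqrt(<u_j, u_j>), so |<v, e_j>|^2 = <v, u_j>^2 / <u_j, u_j>.
Coefficients: <v, e_1> = -6/sqrt(10), <v, e_2> = -19/sqrt(65), <v, e_3> = -33/sqrt(611).
Square and sum: Σ |<v, e_j>|^2 = 514/47.
Compute ||v||^2 = v·v = 12.
Deficit = 12 − 514/47 = 50/47 ≥ 0, confirming Bessel's inequality. (The deficit equals ||v − Σ <v,e_j> e_j||^2, the squared distance from v to span{e_j}.)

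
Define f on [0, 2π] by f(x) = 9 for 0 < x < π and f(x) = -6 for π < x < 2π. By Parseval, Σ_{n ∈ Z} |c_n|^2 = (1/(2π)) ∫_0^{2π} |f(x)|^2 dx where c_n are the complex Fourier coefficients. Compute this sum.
Σ |c_n|^2 = 117/2

Parseval equates the L^2 energy of f (normalised by 1/(2π)) with the ℓ^2 sum of its Fourier coefficients: (1/(2π)) ∫_0^{2π} |f|^2 = Σ |c_n|^2.
Compute the left side: (1/(2π)) [∫_0^π 9^2 dx + ∫_π^{2π} (-6)^2 dx] = (1/(2π)) · (81π + 36π) = (81 + 36)/2 = 117/2.
So Σ_{n ∈ Z} |c_n|^2 = 117/2.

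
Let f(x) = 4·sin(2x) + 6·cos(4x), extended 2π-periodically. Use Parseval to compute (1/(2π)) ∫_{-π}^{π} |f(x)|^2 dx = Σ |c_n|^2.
Σ |c_n|^2 = 26

Expand |f|^2 and use orthogonality of {sin(nx), cos(mx)} on [-π, π]:
  ∫_{-π}^{π} sin(nx)^2 dx = π, ∫ cos(mx)^2 dx = π, and cross terms integrate to 0.
So ∫_{-π}^{π} f(x)^2 dx = 4^2 · π + 6^2 · π = (16 + 36)π.
Divide by 2π: (16 + 36)/2 = 26.
By Parseval, this equals Σ |c_n|^2.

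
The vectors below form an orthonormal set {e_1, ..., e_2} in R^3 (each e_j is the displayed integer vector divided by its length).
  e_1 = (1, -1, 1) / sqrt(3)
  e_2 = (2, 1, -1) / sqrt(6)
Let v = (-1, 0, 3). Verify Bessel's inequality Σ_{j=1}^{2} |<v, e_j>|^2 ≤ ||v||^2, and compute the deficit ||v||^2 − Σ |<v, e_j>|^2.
Σ |<v, e_j>|^2 = 11/2; ||v||^2 = 10; deficit = 9/2

Write each e_j = u_j / sqrt(<u_j, u_j>) where u_j is the displayed integer vector. Then <v, e_j> = <v, u_j> / sqrt(<u_j, u_j>), so |<v, e_j>|^2 = <v, u_j>^2 / <u_j, u_j>.
Coefficients: <v, e_1> = 2/sqrt(3), <v, e_2> = -5/sqrt(6).
Square and sum: Σ |<v, e_j>|^2 = 11/2.
Compute ||v||^2 = v·v = 10.
Deficit = 10 − 11/2 = 9/2 ≥ 0, confirming Bessel's inequality. (The deficit equals ||v − Σ <v,e_j> e_j||^2, the squared distance from v to span{e_j}.)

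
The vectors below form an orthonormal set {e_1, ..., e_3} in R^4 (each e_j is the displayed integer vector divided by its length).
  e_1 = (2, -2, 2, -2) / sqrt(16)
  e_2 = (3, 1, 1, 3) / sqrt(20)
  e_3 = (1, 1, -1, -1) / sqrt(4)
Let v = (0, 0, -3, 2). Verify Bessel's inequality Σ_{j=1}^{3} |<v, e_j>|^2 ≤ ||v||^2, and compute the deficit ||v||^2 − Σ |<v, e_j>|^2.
Σ |<v, e_j>|^2 = 139/20; ||v||^2 = 13; deficit = 121/20

Write each e_j = u_j / sqrt(<u_j, u_j>) where u_j is the displayed integer vector. Then <v, e_j> = <v, u_j> / sqrt(<u_j, u_j>), so |<v, e_j>|^2 = <v, u_j>^2 / <u_j, u_j>.
Coefficients: <v, e_1> = -10/sqrt(16), <v, e_2> = 3/sqrt(20), <v, e_3> = 1/sqrt(4).
Square and sum: Σ |<v, e_j>|^2 = 139/20.
Compute ||v||^2 = v·v = 13.
Deficit = 13 − 139/20 = 121/20 ≥ 0, confirming Bessel's inequality. (The deficit equals ||v − Σ <v,e_j> e_j||^2, the squared distance from v to span{e_j}.)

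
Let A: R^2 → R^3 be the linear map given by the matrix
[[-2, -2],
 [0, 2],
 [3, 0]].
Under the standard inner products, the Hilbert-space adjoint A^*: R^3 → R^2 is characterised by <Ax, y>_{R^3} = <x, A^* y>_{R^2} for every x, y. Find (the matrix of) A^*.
A^* = A^T =
[[-2, 0, 3],
 [-2, 2, 0]]

For real matrices with standard dot products, the defining identity <Ax, y> = <x, A^* y> gives (Ax)^T y = x^T (A^*) y, i.e. x^T A^T y = x^T (A^*) y. Since this holds for all x, y, we must have A^* = A^T. Therefore
A^* =
[[-2, 0, 3],
 [-2, 2, 0]].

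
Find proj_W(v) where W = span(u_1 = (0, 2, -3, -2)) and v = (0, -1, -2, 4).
proj_W(v) = (0, -8/17, 12/17, 8/17)

Set up U = [u_1 | ... | u_1] ∈ R^(4×1). The projector onto W = col(U) is P = U (U^T U)^(-1) U^T.
Compute U^T U =
  [17],
and U^T v = (-4).
Solve U^T U · c = U^T v for the coefficients: c = (-4/17). The projection is proj_W(v) = U c.
Check: (v - proj_W(v)) · u_1 = 0  (should be 0).
Result: proj_W(v) = (0, -8/17, 12/17, 8/17).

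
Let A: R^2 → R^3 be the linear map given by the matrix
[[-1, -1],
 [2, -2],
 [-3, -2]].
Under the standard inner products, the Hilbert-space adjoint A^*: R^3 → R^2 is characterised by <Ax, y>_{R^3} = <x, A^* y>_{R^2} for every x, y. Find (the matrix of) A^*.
A^* = A^T =
[[-1, 2, -3],
 [-1, -2, -2]]

For real matrices with standard dot products, the defining identity <Ax, y> = <x, A^* y> gives (Ax)^T y = x^T (A^*) y, i.e. x^T A^T y = x^T (A^*) y. Since this holds for all x, y, we must have A^* = A^T. Therefore
A^* =
[[-1, 2, -3],
 [-1, -2, -2]].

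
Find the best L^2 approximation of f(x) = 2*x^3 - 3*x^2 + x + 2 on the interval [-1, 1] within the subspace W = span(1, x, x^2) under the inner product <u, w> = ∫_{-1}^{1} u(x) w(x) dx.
g(x) = -3*x^2 + 11*x/5 + 2

The best approximation g ∈ W is the orthogonal projection of f onto W. Writing g = a_0 + a_1 x + a_2 x^2, the coefficients solve the normal equations G · a = b where
  G_{ij} = <φ_i, φ_j> and b_i = <f, φ_i>, with φ_0 = 1, φ_1 = x, φ_2 = x^2.
G =
  [2, 0, 2/3]
  [0, 2/3, 0]
  [2/3, 0, 2/5],
b = (2, 22/15, 2/15).
Solving gives a_0 = 2, a_1 = 11/5, a_2 = -3, so
  g(x) = -3*x^2 + 11*x/5 + 2.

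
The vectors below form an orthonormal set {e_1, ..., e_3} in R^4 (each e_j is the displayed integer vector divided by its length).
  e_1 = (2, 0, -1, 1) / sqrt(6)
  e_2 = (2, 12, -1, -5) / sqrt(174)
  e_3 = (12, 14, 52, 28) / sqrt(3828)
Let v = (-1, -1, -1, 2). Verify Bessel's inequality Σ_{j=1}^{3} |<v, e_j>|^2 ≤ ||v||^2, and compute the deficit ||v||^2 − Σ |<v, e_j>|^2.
Σ |<v, e_j>|^2 = 10/3; ||v||^2 = 7; deficit = 11/3

Write each e_j = u_j / sqrt(<u_j, u_j>) where u_j is the displayed integer vector. Then <v, e_j> = <v, u_j> / sqrt(<u_j, u_j>), so |<v, e_j>|^2 = <v, u_j>^2 / <u_j, u_j>.
Coefficients: <v, e_1> = 1/sqrt(6), <v, e_2> = -23/sqrt(174), <v, e_3> = -22/sqrt(3828).
Square and sum: Σ |<v, e_j>|^2 = 10/3.
Compute ||v||^2 = v·v = 7.
Deficit = 7 − 10/3 = 11/3 ≥ 0, confirming Bessel's inequality. (The deficit equals ||v − Σ <v,e_j> e_j||^2, the squared distance from v to span{e_j}.)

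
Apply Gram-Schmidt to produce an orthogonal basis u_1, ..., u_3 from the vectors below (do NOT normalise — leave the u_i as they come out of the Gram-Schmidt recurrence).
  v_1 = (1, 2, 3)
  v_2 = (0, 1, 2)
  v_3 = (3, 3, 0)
Orthogonal basis:
  u_1 = (1, 2, 3)
  u_2 = (-4/7, -1/7, 2/7)
  u_3 = (-1/2, 1, -1/2)

Apply the Gram-Schmidt recurrence
  u_1 = v_1
  u_i = v_i − Σ_{j<i} ((v_i · u_j) / (u_j · u_j)) · u_j.

Step by step this gives:
  u_1 = (1, 2, 3)
  u_2 = (-4/7, -1/7, 2/7)
  u_3 = (-1/2, 1, -1/2)

Orthogonality check:
  u_2 · u_1 = 0 (should be 0)
  u_3 · u_1 = 0 (should be 0)
  u_3 · u_2 = 0 (should be 0)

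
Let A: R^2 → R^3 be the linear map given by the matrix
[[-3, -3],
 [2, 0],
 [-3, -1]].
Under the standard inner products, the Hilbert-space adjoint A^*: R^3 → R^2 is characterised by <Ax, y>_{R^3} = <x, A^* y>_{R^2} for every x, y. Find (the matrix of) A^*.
A^* = A^T =
[[-3, 2, -3],
 [-3, 0, -1]]

For real matrices with standard dot products, the defining identity <Ax, y> = <x, A^* y> gives (Ax)^T y = x^T (A^*) y, i.e. x^T A^T y = x^T (A^*) y. Since this holds for all x, y, we must have A^* = A^T. Therefore
A^* =
[[-3, 2, -3],
 [-3, 0, -1]].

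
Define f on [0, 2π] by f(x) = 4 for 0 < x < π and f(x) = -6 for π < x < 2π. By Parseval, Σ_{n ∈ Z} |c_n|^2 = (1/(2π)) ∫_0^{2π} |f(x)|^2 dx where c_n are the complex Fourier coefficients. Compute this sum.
Σ |c_n|^2 = 26

Parseval equates the L^2 energy of f (normalised by 1/(2π)) with the ℓ^2 sum of its Fourier coefficients: (1/(2π)) ∫_0^{2π} |f|^2 = Σ |c_n|^2.
Compute the left side: (1/(2π)) [∫_0^π 4^2 dx + ∫_π^{2π} (-6)^2 dx] = (1/(2π)) · (16π + 36π) = (16 + 36)/2 = 26.
So Σ_{n ∈ Z} |c_n|^2 = 26.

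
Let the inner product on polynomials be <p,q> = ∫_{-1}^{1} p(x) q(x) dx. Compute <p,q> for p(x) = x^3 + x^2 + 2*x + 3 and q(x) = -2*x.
<p,q> = -52/15

Expand the product: p(x)·q(x) = -2*x^4 - 2*x^3 - 4*x^2 - 6*x.
∫_{-1}^{1} of each monomial x^k gives [2/(k+1) if k even, 0 if k odd]. Integrating term-by-term (or equivalently evaluating the antiderivative F(x) = -2*x^5/5 - x^4/2 - 4*x^3/3 - 3*x^2 at the endpoints):
  F(1) − F(−1) = -157/30 − (-53/30) = -52/15.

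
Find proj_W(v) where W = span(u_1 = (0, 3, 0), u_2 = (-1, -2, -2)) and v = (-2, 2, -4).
proj_W(v) = (-2, 2, -4)

Set up U = [u_1 | ... | u_2] ∈ R^(3×2). The projector onto W = col(U) is P = U (U^T U)^(-1) U^T.
Compute U^T U =
  [9, -6]
  [-6, 9],
and U^T v = (6, 6).
Solve U^T U · c = U^T v for the coefficients: c = (2, 2). The projection is proj_W(v) = U c.
Check: (v - proj_W(v)) · u_1 = 0  (should be 0).
Check: (v - proj_W(v)) · u_2 = 0  (should be 0).
Result: proj_W(v) = (-2, 2, -4).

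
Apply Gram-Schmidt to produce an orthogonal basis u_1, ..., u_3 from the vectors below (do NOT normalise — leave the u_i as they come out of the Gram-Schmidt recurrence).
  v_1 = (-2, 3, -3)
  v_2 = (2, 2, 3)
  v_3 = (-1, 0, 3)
Orthogonal basis:
  u_1 = (-2, 3, -3)
  u_2 = (15/11, 65/22, 45/22)
  u_3 = (-27/13, 0, 18/13)

Apply the Gram-Schmidt recurrence
  u_1 = v_1
  u_i = v_i − Σ_{j<i} ((v_i · u_j) / (u_j · u_j)) · u_j.

Step by step this gives:
  u_1 = (-2, 3, -3)
  u_2 = (15/11, 65/22, 45/22)
  u_3 = (-27/13, 0, 18/13)

Orthogonality check:
  u_2 · u_1 = 0 (should be 0)
  u_3 · u_1 = 0 (should be 0)
  u_3 · u_2 = 0 (should be 0)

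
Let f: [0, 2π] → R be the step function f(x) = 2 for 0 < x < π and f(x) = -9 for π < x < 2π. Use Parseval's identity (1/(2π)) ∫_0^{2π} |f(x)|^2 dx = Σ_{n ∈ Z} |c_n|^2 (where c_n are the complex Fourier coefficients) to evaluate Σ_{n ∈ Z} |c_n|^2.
Σ |c_n|^2 = 85/2

Parseval equates the L^2 energy of f (normalised by 1/(2π)) with the ℓ^2 sum of its Fourier coefficients: (1/(2π)) ∫_0^{2π} |f|^2 = Σ |c_n|^2.
Compute the left side: (1/(2π)) [∫_0^π 2^2 dx + ∫_π^{2π} (-9)^2 dx] = (1/(2π)) · (4π + 81π) = (4 + 81)/2 = 85/2.
So Σ_{n ∈ Z} |c_n|^2 = 85/2.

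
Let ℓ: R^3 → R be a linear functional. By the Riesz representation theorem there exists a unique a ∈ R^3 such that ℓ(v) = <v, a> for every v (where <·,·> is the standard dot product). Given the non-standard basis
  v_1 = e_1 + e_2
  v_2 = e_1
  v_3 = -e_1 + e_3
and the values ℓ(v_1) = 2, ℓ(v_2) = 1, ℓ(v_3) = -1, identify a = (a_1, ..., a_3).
a = (1, 1, 0)

Write a = (a_1, ..., a_3) in the standard basis. For each basis vector v_i, ℓ(v_i) = <v_i, a> is a linear equation in the a_j's. Collect the n equations into a matrix system V a = ℓ, where row i of V is v_i (expressed in the standard basis). Since V is invertible (lower-triangular with 1s on the diagonal, up to permutation), solve by back-substitution:
  V =
[[1, 1, 0],
 [1, 0, 0],
 [-1, 0, 1]]
  V a = (2, 1, -1)
Solving gives a = (1, 1, 0).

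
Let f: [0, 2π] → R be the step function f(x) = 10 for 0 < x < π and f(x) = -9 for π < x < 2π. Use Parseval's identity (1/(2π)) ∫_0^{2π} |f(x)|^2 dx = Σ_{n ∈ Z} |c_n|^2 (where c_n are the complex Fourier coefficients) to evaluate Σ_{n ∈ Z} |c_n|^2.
Σ |c_n|^2 = 181/2

Parseval equates the L^2 energy of f (normalised by 1/(2π)) with the ℓ^2 sum of its Fourier coefficients: (1/(2π)) ∫_0^{2π} |f|^2 = Σ |c_n|^2.
Compute the left side: (1/(2π)) [∫_0^π 10^2 dx + ∫_π^{2π} (-9)^2 dx] = (1/(2π)) · (100π + 81π) = (100 + 81)/2 = 181/2.
So Σ_{n ∈ Z} |c_n|^2 = 181/2.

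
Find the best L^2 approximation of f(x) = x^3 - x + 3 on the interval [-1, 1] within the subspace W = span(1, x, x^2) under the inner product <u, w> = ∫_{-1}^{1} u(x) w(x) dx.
g(x) = 3 - 2*x/5

The best approximation g ∈ W is the orthogonal projection of f onto W. Writing g = a_0 + a_1 x + a_2 x^2, the coefficients solve the normal equations G · a = b where
  G_{ij} = <φ_i, φ_j> and b_i = <f, φ_i>, with φ_0 = 1, φ_1 = x, φ_2 = x^2.
G =
  [2, 0, 2/3]
  [0, 2/3, 0]
  [2/3, 0, 2/5],
b = (6, -4/15, 2).
Solving gives a_0 = 3, a_1 = -2/5, a_2 = 0, so
  g(x) = 3 - 2*x/5.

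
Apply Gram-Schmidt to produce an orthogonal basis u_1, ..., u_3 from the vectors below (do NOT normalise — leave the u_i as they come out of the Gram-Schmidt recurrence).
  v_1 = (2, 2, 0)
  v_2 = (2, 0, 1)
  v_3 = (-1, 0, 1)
Orthogonal basis:
  u_1 = (2, 2, 0)
  u_2 = (1, -1, 1)
  u_3 = (-1/2, 1/2, 1)

Apply the Gram-Schmidt recurrence
  u_1 = v_1
  u_i = v_i − Σ_{j<i} ((v_i · u_j) / (u_j · u_j)) · u_j.

Step by step this gives:
  u_1 = (2, 2, 0)
  u_2 = (1, -1, 1)
  u_3 = (-1/2, 1/2, 1)

Orthogonality check:
  u_2 · u_1 = 0 (should be 0)
  u_3 · u_1 = 0 (should be 0)
  u_3 · u_2 = 0 (should be 0)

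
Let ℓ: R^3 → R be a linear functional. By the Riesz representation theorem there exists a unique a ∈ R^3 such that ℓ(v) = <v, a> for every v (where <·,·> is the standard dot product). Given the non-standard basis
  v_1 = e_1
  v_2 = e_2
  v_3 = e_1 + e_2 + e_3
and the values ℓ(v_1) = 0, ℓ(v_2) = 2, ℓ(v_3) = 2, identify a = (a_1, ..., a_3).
a = (0, 2, 0)

Write a = (a_1, ..., a_3) in the standard basis. For each basis vector v_i, ℓ(v_i) = <v_i, a> is a linear equation in the a_j's. Collect the n equations into a matrix system V a = ℓ, where row i of V is v_i (expressed in the standard basis). Since V is invertible (lower-triangular with 1s on the diagonal, up to permutation), solve by back-substitution:
  V =
[[1, 0, 0],
 [0, 1, 0],
 [1, 1, 1]]
  V a = (0, 2, 2)
Solving gives a = (0, 2, 0).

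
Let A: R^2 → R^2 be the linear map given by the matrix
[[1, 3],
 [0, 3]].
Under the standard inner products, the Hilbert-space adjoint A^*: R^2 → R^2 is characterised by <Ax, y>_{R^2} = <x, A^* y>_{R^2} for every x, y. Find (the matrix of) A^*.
A^* = A^T =
[[1, 0],
 [3, 3]]

For real matrices with standard dot products, the defining identity <Ax, y> = <x, A^* y> gives (Ax)^T y = x^T (A^*) y, i.e. x^T A^T y = x^T (A^*) y. Since this holds for all x, y, we must have A^* = A^T. Therefore
A^* =
[[1, 0],
 [3, 3]].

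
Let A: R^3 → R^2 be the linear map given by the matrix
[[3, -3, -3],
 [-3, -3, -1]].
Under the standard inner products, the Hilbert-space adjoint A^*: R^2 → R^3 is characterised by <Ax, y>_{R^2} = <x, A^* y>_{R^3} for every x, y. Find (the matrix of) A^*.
A^* = A^T =
[[3, -3],
 [-3, -3],
 [-3, -1]]

For real matrices with standard dot products, the defining identity <Ax, y> = <x, A^* y> gives (Ax)^T y = x^T (A^*) y, i.e. x^T A^T y = x^T (A^*) y. Since this holds for all x, y, we must have A^* = A^T. Therefore
A^* =
[[3, -3],
 [-3, -3],
 [-3, -1]].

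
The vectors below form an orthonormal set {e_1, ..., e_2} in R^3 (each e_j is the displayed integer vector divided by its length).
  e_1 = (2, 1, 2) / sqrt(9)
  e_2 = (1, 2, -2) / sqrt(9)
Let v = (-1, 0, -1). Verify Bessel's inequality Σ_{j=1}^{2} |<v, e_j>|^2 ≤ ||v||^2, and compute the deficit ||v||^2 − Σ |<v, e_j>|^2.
Σ |<v, e_j>|^2 = 17/9; ||v||^2 = 2; deficit = 1/9

Write each e_j = u_j / sqrt(<u_j, u_j>) where u_j is the displayed integer vector. Then <v, e_j> = <v, u_j> / sqrt(<u_j, u_j>), so |<v, e_j>|^2 = <v, u_j>^2 / <u_j, u_j>.
Coefficients: <v, e_1> = -4/sqrt(9), <v, e_2> = 1/sqrt(9).
Square and sum: Σ |<v, e_j>|^2 = 17/9.
Compute ||v||^2 = v·v = 2.
Deficit = 2 − 17/9 = 1/9 ≥ 0, confirming Bessel's inequality. (The deficit equals ||v − Σ <v,e_j> e_j||^2, the squared distance from v to span{e_j}.)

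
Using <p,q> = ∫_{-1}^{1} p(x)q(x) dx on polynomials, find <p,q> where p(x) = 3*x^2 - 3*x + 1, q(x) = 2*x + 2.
<p,q> = 4

Expand the product: p(x)·q(x) = 6*x^3 - 4*x + 2.
∫_{-1}^{1} of each monomial x^k gives [2/(k+1) if k even, 0 if k odd]. Integrating term-by-term (or equivalently evaluating the antiderivative F(x) = 3*x^4/2 - 2*x^2 + 2*x at the endpoints):
  F(1) − F(−1) = 3/2 − (-5/2) = 4.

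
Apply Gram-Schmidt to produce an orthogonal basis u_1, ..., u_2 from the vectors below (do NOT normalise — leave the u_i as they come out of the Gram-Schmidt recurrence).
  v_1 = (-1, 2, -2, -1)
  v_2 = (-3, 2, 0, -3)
Orthogonal basis:
  u_1 = (-1, 2, -2, -1)
  u_2 = (-2, 0, 2, -2)

Apply the Gram-Schmidt recurrence
  u_1 = v_1
  u_i = v_i − Σ_{j<i} ((v_i · u_j) / (u_j · u_j)) · u_j.

Step by step this gives:
  u_1 = (-1, 2, -2, -1)
  u_2 = (-2, 0, 2, -2)

Orthogonality check:
  u_2 · u_1 = 0 (should be 0)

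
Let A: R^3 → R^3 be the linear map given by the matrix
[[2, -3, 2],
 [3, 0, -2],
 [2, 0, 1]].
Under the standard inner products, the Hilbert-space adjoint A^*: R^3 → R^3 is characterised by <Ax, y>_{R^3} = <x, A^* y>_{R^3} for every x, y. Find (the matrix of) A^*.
A^* = A^T =
[[2, 3, 2],
 [-3, 0, 0],
 [2, -2, 1]]

For real matrices with standard dot products, the defining identity <Ax, y> = <x, A^* y> gives (Ax)^T y = x^T (A^*) y, i.e. x^T A^T y = x^T (A^*) y. Since this holds for all x, y, we must have A^* = A^T. Therefore
A^* =
[[2, 3, 2],
 [-3, 0, 0],
 [2, -2, 1]].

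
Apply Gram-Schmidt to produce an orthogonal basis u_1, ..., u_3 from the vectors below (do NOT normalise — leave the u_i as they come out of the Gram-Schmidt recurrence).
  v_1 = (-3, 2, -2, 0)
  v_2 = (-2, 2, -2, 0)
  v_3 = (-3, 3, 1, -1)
Orthogonal basis:
  u_1 = (-3, 2, -2, 0)
  u_2 = (8/17, 6/17, -6/17, 0)
  u_3 = (0, 2, 2, -1)

Apply the Gram-Schmidt recurrence
  u_1 = v_1
  u_i = v_i − Σ_{j<i} ((v_i · u_j) / (u_j · u_j)) · u_j.

Step by step this gives:
  u_1 = (-3, 2, -2, 0)
  u_2 = (8/17, 6/17, -6/17, 0)
  u_3 = (0, 2, 2, -1)

Orthogonality check:
  u_2 · u_1 = 0 (should be 0)
  u_3 · u_1 = 0 (should be 0)
  u_3 · u_2 = 0 (should be 0)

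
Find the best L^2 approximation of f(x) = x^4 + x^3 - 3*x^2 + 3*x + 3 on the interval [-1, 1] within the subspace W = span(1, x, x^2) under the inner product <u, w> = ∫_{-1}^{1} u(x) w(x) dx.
g(x) = -15*x^2/7 + 18*x/5 + 102/35

The best approximation g ∈ W is the orthogonal projection of f onto W. Writing g = a_0 + a_1 x + a_2 x^2, the coefficients solve the normal equations G · a = b where
  G_{ij} = <φ_i, φ_j> and b_i = <f, φ_i>, with φ_0 = 1, φ_1 = x, φ_2 = x^2.
G =
  [2, 0, 2/3]
  [0, 2/3, 0]
  [2/3, 0, 2/5],
b = (22/5, 12/5, 38/35).
Solving gives a_0 = 102/35, a_1 = 18/5, a_2 = -15/7, so
  g(x) = -15*x^2/7 + 18*x/5 + 102/35.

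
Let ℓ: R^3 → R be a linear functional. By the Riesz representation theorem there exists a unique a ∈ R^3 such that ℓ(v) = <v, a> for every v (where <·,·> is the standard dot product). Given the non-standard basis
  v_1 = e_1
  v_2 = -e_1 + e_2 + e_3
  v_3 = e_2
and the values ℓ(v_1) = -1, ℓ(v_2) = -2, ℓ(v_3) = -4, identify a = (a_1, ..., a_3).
a = (-1, -4, 1)

Write a = (a_1, ..., a_3) in the standard basis. For each basis vector v_i, ℓ(v_i) = <v_i, a> is a linear equation in the a_j's. Collect the n equations into a matrix system V a = ℓ, where row i of V is v_i (expressed in the standard basis). Since V is invertible (lower-triangular with 1s on the diagonal, up to permutation), solve by back-substitution:
  V =
[[1, 0, 0],
 [-1, 1, 1],
 [0, 1, 0]]
  V a = (-1, -2, -4)
Solving gives a = (-1, -4, 1).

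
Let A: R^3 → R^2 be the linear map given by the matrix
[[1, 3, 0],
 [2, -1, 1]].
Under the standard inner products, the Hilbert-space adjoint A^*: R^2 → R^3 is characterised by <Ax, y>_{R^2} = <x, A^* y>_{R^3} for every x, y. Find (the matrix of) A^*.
A^* = A^T =
[[1, 2],
 [3, -1],
 [0, 1]]

For real matrices with standard dot products, the defining identity <Ax, y> = <x, A^* y> gives (Ax)^T y = x^T (A^*) y, i.e. x^T A^T y = x^T (A^*) y. Since this holds for all x, y, we must have A^* = A^T. Therefore
A^* =
[[1, 2],
 [3, -1],
 [0, 1]].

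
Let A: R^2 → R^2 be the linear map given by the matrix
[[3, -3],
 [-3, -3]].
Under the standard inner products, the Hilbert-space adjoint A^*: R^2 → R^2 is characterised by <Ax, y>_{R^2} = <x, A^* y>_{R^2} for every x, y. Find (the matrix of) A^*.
A^* = A^T =
[[3, -3],
 [-3, -3]]

For real matrices with standard dot products, the defining identity <Ax, y> = <x, A^* y> gives (Ax)^T y = x^T (A^*) y, i.e. x^T A^T y = x^T (A^*) y. Since this holds for all x, y, we must have A^* = A^T. Therefore
A^* =
[[3, -3],
 [-3, -3]].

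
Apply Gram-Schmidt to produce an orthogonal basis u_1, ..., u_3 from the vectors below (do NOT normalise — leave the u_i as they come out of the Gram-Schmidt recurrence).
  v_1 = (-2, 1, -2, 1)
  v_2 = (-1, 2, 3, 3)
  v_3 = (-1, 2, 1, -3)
Orthogonal basis:
  u_1 = (-2, 1, -2, 1)
  u_2 = (-4/5, 19/10, 16/5, 29/10)
  u_3 = (-282/229, 498/229, 212/229, -638/229)

Apply the Gram-Schmidt recurrence
  u_1 = v_1
  u_i = v_i − Σ_{j<i} ((v_i · u_j) / (u_j · u_j)) · u_j.

Step by step this gives:
  u_1 = (-2, 1, -2, 1)
  u_2 = (-4/5, 19/10, 16/5, 29/10)
  u_3 = (-282/229, 498/229, 212/229, -638/229)

Orthogonality check:
  u_2 · u_1 = 0 (should be 0)
  u_3 · u_1 = 0 (should be 0)
  u_3 · u_2 = 0 (should be 0)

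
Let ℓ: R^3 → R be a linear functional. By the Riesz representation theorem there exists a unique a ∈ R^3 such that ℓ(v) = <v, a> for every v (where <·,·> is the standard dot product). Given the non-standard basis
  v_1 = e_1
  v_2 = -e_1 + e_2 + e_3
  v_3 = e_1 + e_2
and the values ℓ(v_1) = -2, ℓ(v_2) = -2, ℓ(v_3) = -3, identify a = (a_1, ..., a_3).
a = (-2, -1, -3)

Write a = (a_1, ..., a_3) in the standard basis. For each basis vector v_i, ℓ(v_i) = <v_i, a> is a linear equation in the a_j's. Collect the n equations into a matrix system V a = ℓ, where row i of V is v_i (expressed in the standard basis). Since V is invertible (lower-triangular with 1s on the diagonal, up to permutation), solve by back-substitution:
  V =
[[1, 0, 0],
 [-1, 1, 1],
 [1, 1, 0]]
  V a = (-2, -2, -3)
Solving gives a = (-2, -1, -3).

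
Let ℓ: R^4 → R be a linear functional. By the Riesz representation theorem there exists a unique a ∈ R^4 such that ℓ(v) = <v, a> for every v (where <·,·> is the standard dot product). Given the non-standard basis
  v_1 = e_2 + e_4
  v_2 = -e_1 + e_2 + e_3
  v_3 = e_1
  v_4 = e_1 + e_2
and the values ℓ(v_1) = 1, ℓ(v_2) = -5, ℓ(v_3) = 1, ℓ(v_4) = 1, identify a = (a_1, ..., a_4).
a = (1, 0, -4, 1)

Write a = (a_1, ..., a_4) in the standard basis. For each basis vector v_i, ℓ(v_i) = <v_i, a> is a linear equation in the a_j's. Collect the n equations into a matrix system V a = ℓ, where row i of V is v_i (expressed in the standard basis). Since V is invertible (lower-triangular with 1s on the diagonal, up to permutation), solve by back-substitution:
  V =
[[0, 1, 0, 1],
 [-1, 1, 1, 0],
 [1, 0, 0, 0],
 [1, 1, 0, 0]]
  V a = (1, -5, 1, 1)
Solving gives a = (1, 0, -4, 1).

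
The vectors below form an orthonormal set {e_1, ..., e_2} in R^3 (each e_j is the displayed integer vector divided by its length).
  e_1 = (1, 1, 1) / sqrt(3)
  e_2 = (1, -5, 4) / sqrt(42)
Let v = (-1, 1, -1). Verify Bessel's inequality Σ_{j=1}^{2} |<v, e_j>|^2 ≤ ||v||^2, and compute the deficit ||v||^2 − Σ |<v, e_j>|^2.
Σ |<v, e_j>|^2 = 19/7; ||v||^2 = 3; deficit = 2/7

Write each e_j = u_j / sqrt(<u_j, u_j>) where u_j is the displayed integer vector. Then <v, e_j> = <v, u_j> / sqrt(<u_j, u_j>), so |<v, e_j>|^2 = <v, u_j>^2 / <u_j, u_j>.
Coefficients: <v, e_1> = -1/sqrt(3), <v, e_2> = -10/sqrt(42).
Square and sum: Σ |<v, e_j>|^2 = 19/7.
Compute ||v||^2 = v·v = 3.
Deficit = 3 − 19/7 = 2/7 ≥ 0, confirming Bessel's inequality. (The deficit equals ||v − Σ <v,e_j> e_j||^2, the squared distance from v to span{e_j}.)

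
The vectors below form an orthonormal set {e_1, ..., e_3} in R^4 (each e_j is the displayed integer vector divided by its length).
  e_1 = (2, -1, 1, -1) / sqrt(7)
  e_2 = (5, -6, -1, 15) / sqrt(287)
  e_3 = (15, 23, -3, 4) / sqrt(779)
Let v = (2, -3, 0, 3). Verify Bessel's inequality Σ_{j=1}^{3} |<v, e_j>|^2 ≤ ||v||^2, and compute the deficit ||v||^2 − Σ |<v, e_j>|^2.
Σ |<v, e_j>|^2 = 414/19; ||v||^2 = 22; deficit = 4/19

Write each e_j = u_j / sqrt(<u_j, u_j>) where u_j is the displayed integer vector. Then <v, e_j> = <v, u_j> / sqrt(<u_j, u_j>), so |<v, e_j>|^2 = <v, u_j>^2 / <u_j, u_j>.
Coefficients: <v, e_1> = 4/sqrt(7), <v, e_2> = 73/sqrt(287), <v, e_3> = -27/sqrt(779).
Square and sum: Σ |<v, e_j>|^2 = 414/19.
Compute ||v||^2 = v·v = 22.
Deficit = 22 − 414/19 = 4/19 ≥ 0, confirming Bessel's inequality. (The deficit equals ||v − Σ <v,e_j> e_j||^2, the squared distance from v to span{e_j}.)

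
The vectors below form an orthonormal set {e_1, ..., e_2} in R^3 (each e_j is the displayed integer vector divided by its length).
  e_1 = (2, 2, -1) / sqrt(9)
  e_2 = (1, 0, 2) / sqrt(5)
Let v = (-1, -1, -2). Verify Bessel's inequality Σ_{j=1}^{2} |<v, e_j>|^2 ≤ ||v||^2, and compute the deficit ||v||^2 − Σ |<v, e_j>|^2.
Σ |<v, e_j>|^2 = 49/9; ||v||^2 = 6; deficit = 5/9

Write each e_j = u_j / sqrt(<u_j, u_j>) where u_j is the displayed integer vector. Then <v, e_j> = <v, u_j> / sqrt(<u_j, u_j>), so |<v, e_j>|^2 = <v, u_j>^2 / <u_j, u_j>.
Coefficients: <v, e_1> = -2/sqrt(9), <v, e_2> = -5/sqrt(5).
Square and sum: Σ |<v, e_j>|^2 = 49/9.
Compute ||v||^2 = v·v = 6.
Deficit = 6 − 49/9 = 5/9 ≥ 0, confirming Bessel's inequality. (The deficit equals ||v − Σ <v,e_j> e_j||^2, the squared distance from v to span{e_j}.)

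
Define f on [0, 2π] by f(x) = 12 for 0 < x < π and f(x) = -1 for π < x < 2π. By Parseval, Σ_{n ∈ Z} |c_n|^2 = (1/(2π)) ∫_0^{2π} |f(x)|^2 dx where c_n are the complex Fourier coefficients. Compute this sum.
Σ |c_n|^2 = 145/2

Parseval equates the L^2 energy of f (normalised by 1/(2π)) with the ℓ^2 sum of its Fourier coefficients: (1/(2π)) ∫_0^{2π} |f|^2 = Σ |c_n|^2.
Compute the left side: (1/(2π)) [∫_0^π 12^2 dx + ∫_π^{2π} (-1)^2 dx] = (1/(2π)) · (144π + 1π) = (144 + 1)/2 = 145/2.
So Σ_{n ∈ Z} |c_n|^2 = 145/2.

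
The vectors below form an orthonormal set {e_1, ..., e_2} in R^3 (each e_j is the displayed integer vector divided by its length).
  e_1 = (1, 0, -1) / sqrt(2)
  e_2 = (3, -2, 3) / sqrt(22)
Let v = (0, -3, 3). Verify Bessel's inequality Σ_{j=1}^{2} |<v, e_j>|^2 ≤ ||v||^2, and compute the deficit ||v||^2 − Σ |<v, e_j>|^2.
Σ |<v, e_j>|^2 = 162/11; ||v||^2 = 18; deficit = 36/11

Write each e_j = u_j / sqrt(<u_j, u_j>) where u_j is the displayed integer vector. Then <v, e_j> = <v, u_j> / sqrt(<u_j, u_j>), so |<v, e_j>|^2 = <v, u_j>^2 / <u_j, u_j>.
Coefficients: <v, e_1> = -3/sqrt(2), <v, e_2> = 15/sqrt(22).
Square and sum: Σ |<v, e_j>|^2 = 162/11.
Compute ||v||^2 = v·v = 18.
Deficit = 18 − 162/11 = 36/11 ≥ 0, confirming Bessel's inequality. (The deficit equals ||v − Σ <v,e_j> e_j||^2, the squared distance from v to span{e_j}.)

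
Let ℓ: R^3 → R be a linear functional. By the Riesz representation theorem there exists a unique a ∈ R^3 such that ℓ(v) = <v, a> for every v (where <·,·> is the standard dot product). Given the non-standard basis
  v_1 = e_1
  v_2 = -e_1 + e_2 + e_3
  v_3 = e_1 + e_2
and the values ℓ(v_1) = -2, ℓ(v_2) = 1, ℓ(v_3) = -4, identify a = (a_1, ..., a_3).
a = (-2, -2, 1)

Write a = (a_1, ..., a_3) in the standard basis. For each basis vector v_i, ℓ(v_i) = <v_i, a> is a linear equation in the a_j's. Collect the n equations into a matrix system V a = ℓ, where row i of V is v_i (expressed in the standard basis). Since V is invertible (lower-triangular with 1s on the diagonal, up to permutation), solve by back-substitution:
  V =
[[1, 0, 0],
 [-1, 1, 1],
 [1, 1, 0]]
  V a = (-2, 1, -4)
Solving gives a = (-2, -2, 1).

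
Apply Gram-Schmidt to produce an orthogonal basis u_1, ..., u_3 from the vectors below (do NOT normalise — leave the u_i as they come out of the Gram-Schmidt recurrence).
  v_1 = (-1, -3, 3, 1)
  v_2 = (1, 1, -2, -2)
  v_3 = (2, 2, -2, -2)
Orthogonal basis:
  u_1 = (-1, -3, 3, 1)
  u_2 = (2/5, -4/5, -1/5, -7/5)
  u_3 = (6/7, 2/7, 4/7, 0)

Apply the Gram-Schmidt recurrence
  u_1 = v_1
  u_i = v_i − Σ_{j<i} ((v_i · u_j) / (u_j · u_j)) · u_j.

Step by step this gives:
  u_1 = (-1, -3, 3, 1)
  u_2 = (2/5, -4/5, -1/5, -7/5)
  u_3 = (6/7, 2/7, 4/7, 0)

Orthogonality check:
  u_2 · u_1 = 0 (should be 0)
  u_3 · u_1 = 0 (should be 0)
  u_3 · u_2 = 0 (should be 0)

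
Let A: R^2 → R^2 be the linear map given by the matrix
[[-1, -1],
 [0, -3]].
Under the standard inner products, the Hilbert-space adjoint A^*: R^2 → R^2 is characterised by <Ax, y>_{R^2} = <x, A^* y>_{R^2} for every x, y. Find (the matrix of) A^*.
A^* = A^T =
[[-1, 0],
 [-1, -3]]

For real matrices with standard dot products, the defining identity <Ax, y> = <x, A^* y> gives (Ax)^T y = x^T (A^*) y, i.e. x^T A^T y = x^T (A^*) y. Since this holds for all x, y, we must have A^* = A^T. Therefore
A^* =
[[-1, 0],
 [-1, -3]].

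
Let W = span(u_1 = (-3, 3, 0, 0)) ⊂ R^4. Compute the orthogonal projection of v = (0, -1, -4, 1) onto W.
proj_W(v) = (1/2, -1/2, 0, 0)

Set up U = [u_1 | ... | u_1] ∈ R^(4×1). The projector onto W = col(U) is P = U (U^T U)^(-1) U^T.
Compute U^T U =
  [18],
and U^T v = (-3).
Solve U^T U · c = U^T v for the coefficients: c = (-1/6). The projection is proj_W(v) = U c.
Check: (v - proj_W(v)) · u_1 = 0  (should be 0).
Result: proj_W(v) = (1/2, -1/2, 0, 0).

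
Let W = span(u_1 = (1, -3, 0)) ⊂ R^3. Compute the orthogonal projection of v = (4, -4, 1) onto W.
proj_W(v) = (8/5, -24/5, 0)

Set up U = [u_1 | ... | u_1] ∈ R^(3×1). The projector onto W = col(U) is P = U (U^T U)^(-1) U^T.
Compute U^T U =
  [10],
and U^T v = (16).
Solve U^T U · c = U^T v for the coefficients: c = (8/5). The projection is proj_W(v) = U c.
Check: (v - proj_W(v)) · u_1 = 0  (should be 0).
Result: proj_W(v) = (8/5, -24/5, 0).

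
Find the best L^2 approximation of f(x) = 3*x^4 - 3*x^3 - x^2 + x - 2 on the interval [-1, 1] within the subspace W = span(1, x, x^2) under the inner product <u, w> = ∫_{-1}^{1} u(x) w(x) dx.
g(x) = 11*x^2/7 - 4*x/5 - 79/35

The best approximation g ∈ W is the orthogonal projection of f onto W. Writing g = a_0 + a_1 x + a_2 x^2, the coefficients solve the normal equations G · a = b where
  G_{ij} = <φ_i, φ_j> and b_i = <f, φ_i>, with φ_0 = 1, φ_1 = x, φ_2 = x^2.
G =
  [2, 0, 2/3]
  [0, 2/3, 0]
  [2/3, 0, 2/5],
b = (-52/15, -8/15, -92/105).
Solving gives a_0 = -79/35, a_1 = -4/5, a_2 = 11/7, so
  g(x) = 11*x^2/7 - 4*x/5 - 79/35.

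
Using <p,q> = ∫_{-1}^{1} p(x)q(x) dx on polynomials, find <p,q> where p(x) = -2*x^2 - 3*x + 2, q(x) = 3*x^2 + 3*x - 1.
<p,q> = -106/15

Expand the product: p(x)·q(x) = -6*x^4 - 15*x^3 - x^2 + 9*x - 2.
∫_{-1}^{1} of each monomial x^k gives [2/(k+1) if k even, 0 if k odd]. Integrating term-by-term (or equivalently evaluating the antiderivative F(x) = -6*x^5/5 - 15*x^4/4 - x^3/3 + 9*x^2/2 - 2*x at the endpoints):
  F(1) − F(−1) = -167/60 − (257/60) = -106/15.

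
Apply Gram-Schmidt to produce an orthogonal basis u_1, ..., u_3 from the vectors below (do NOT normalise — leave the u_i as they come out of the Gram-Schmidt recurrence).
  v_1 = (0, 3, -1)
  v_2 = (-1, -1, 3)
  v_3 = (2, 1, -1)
Orthogonal basis:
  u_1 = (0, 3, -1)
  u_2 = (-1, 4/5, 12/5)
  u_3 = (56/37, 7/37, 21/37)

Apply the Gram-Schmidt recurrence
  u_1 = v_1
  u_i = v_i − Σ_{j<i} ((v_i · u_j) / (u_j · u_j)) · u_j.

Step by step this gives:
  u_1 = (0, 3, -1)
  u_2 = (-1, 4/5, 12/5)
  u_3 = (56/37, 7/37, 21/37)

Orthogonality check:
  u_2 · u_1 = 0 (should be 0)
  u_3 · u_1 = 0 (should be 0)
  u_3 · u_2 = 0 (should be 0)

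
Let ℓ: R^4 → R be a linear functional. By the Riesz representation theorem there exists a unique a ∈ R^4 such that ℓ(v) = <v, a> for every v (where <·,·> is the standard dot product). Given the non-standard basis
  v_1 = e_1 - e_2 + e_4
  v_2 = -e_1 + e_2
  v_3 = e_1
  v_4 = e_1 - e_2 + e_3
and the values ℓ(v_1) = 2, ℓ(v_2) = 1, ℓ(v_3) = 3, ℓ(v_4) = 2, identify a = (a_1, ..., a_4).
a = (3, 4, 3, 3)

Write a = (a_1, ..., a_4) in the standard basis. For each basis vector v_i, ℓ(v_i) = <v_i, a> is a linear equation in the a_j's. Collect the n equations into a matrix system V a = ℓ, where row i of V is v_i (expressed in the standard basis). Since V is invertible (lower-triangular with 1s on the diagonal, up to permutation), solve by back-substitution:
  V =
[[1, -1, 0, 1],
 [-1, 1, 0, 0],
 [1, 0, 0, 0],
 [1, -1, 1, 0]]
  V a = (2, 1, 3, 2)
Solving gives a = (3, 4, 3, 3).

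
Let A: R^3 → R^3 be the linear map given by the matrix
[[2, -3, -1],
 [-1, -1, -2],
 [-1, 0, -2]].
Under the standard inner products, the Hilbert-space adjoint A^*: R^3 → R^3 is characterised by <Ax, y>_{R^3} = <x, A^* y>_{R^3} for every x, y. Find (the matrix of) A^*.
A^* = A^T =
[[2, -1, -1],
 [-3, -1, 0],
 [-1, -2, -2]]

For real matrices with standard dot products, the defining identity <Ax, y> = <x, A^* y> gives (Ax)^T y = x^T (A^*) y, i.e. x^T A^T y = x^T (A^*) y. Since this holds for all x, y, we must have A^* = A^T. Therefore
A^* =
[[2, -1, -1],
 [-3, -1, 0],
 [-1, -2, -2]].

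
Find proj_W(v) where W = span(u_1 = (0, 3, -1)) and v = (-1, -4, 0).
proj_W(v) = (0, -18/5, 6/5)

Set up U = [u_1 | ... | u_1] ∈ R^(3×1). The projector onto W = col(U) is P = U (U^T U)^(-1) U^T.
Compute U^T U =
  [10],
and U^T v = (-12).
Solve U^T U · c = U^T v for the coefficients: c = (-6/5). The projection is proj_W(v) = U c.
Check: (v - proj_W(v)) · u_1 = 0  (should be 0).
Result: proj_W(v) = (0, -18/5, 6/5).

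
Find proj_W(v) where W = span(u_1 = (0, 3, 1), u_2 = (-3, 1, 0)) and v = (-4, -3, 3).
proj_W(v) = (-324/91, -153/91, -87/91)

Set up U = [u_1 | ... | u_2] ∈ R^(3×2). The projector onto W = col(U) is P = U (U^T U)^(-1) U^T.
Compute U^T U =
  [10, 3]
  [3, 10],
and U^T v = (-6, 9).
Solve U^T U · c = U^T v for the coefficients: c = (-87/91, 108/91). The projection is proj_W(v) = U c.
Check: (v - proj_W(v)) · u_1 = 0  (should be 0).
Check: (v - proj_W(v)) · u_2 = 0  (should be 0).
Result: proj_W(v) = (-324/91, -153/91, -87/91).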